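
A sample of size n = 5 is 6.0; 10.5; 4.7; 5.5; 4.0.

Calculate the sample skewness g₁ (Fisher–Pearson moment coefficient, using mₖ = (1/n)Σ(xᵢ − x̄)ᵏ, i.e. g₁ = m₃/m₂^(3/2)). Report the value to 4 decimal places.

1.1716

x̄ = (6.0 + 10.5 + 4.7 + 5.5 + 4.0) / 5 = 6.1400
deviations (xᵢ − x̄): -0.1400, 4.3600, -1.4400, -0.6400, -2.1400
Σ(xᵢ − x̄)² = 26.0920 ⇒ m₂ = 26.0920/5 = 5.21840
Σ(xᵢ − x̄)³ = 69.8306 ⇒ m₃ = 69.8306/5 = 13.96613
m₂^(3/2) = 5.21840^(1.5) = 11.92082
g₁ = m₃ / m₂^(3/2) = 13.96613 / 11.92082 ≈ 1.1716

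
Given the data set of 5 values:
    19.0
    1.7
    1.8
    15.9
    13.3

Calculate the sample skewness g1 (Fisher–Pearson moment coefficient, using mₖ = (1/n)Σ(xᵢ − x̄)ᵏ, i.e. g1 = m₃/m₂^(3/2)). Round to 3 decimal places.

-0.221

x̄ = (19.0 + 1.7 + 1.8 + 15.9 + 13.3) / 5 = 10.3400
deviations (xᵢ − x̄): 8.6600, -8.6400, -8.5400, 5.5600, 2.9600
Σ(xᵢ − x̄)² = 262.2520 ⇒ m₂ = 262.2520/5 = 52.45040
Σ(xᵢ − x̄)³ = -420.5326 ⇒ m₃ = -420.5326/5 = -84.10651
m₂^(3/2) = 52.45040^(1.5) = 379.85969
g1 = m₃ / m₂^(3/2) = -84.10651 / 379.85969 ≈ -0.221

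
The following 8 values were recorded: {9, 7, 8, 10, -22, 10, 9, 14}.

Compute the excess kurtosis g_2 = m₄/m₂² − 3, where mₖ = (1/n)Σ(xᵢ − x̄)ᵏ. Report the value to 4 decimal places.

x̄ = 5.6250
Σ(xᵢ − x̄)² = 901.8750 ⇒ m₂ = 112.73438
Σ(xᵢ − x̄)⁴ = 588330.9316 ⇒ m₄ = 73541.36646
m₂² = 12709.03931
g_2 = m₄/m₂² − 3 = 5.78654 − 3 ≈ 2.7865

2.7865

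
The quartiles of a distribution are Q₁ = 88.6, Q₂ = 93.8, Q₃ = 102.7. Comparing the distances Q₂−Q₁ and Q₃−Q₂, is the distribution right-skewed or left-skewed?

right-skewed

Q₂ − Q₁ = 5.2;  Q₃ − Q₂ = 8.9
Q₃ − Q₂ > Q₂ − Q₁ ⇒ the upper half is more spread out ⇒ right-skewed.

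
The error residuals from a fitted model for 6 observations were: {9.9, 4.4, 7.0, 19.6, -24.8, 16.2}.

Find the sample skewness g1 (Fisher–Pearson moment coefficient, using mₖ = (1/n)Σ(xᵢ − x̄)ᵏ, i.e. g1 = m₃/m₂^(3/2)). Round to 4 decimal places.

x̄ = (9.9 + 4.4 + 7.0 + 19.6 - 24.8 + 16.2) / 6 = 5.3833
deviations (xᵢ − x̄): 4.5167, -0.9833, 1.6167, 14.2167, -30.1833, 10.8167
Σ(xᵢ − x̄)² = 1254.1283 ⇒ m₂ = 1254.1283/6 = 209.02139
Σ(xᵢ − x̄)³ = -23263.6806 ⇒ m₃ = -23263.6806/6 = -3877.28009
m₂^(3/2) = 209.02139^(1.5) = 3021.94178
g1 = m₃ / m₂^(3/2) = -3877.28009 / 3021.94178 ≈ -1.2830

-1.2830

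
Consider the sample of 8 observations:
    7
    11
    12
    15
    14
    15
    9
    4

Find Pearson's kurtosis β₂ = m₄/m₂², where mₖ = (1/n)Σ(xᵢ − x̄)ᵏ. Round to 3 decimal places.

2.049

x̄ = 10.8750
Σ(xᵢ − x̄)² = 110.8750 ⇒ m₂ = 13.85938
Σ(xᵢ − x̄)⁴ = 3147.9004 ⇒ m₄ = 393.48755
m₂² = 192.08228
β₂ = m₄/m₂² = 393.48755 / 192.08228 ≈ 2.049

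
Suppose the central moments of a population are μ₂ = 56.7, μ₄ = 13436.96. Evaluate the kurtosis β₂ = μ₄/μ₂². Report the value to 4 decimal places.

4.1796

μ₂² = 56.7² = 3214.89000
μ₄/μ₂² = 13436.96 / 3214.89000 = 4.17960
β₂ ≈ 4.1796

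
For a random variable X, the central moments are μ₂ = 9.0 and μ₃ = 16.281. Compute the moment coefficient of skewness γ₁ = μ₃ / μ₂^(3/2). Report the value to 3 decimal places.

σ = √μ₂ = √9.0 = 3.00000
σ³ = μ₂^(3/2) = 27.00000
γ₁ = μ₃/σ³ = 16.281 / 27.00000 ≈ 0.603

0.603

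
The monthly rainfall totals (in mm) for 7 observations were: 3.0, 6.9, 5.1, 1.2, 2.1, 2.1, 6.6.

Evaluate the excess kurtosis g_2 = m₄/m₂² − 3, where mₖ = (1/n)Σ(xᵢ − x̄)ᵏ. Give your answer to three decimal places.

x̄ = 3.8571
Σ(xᵢ − x̄)² = 32.2971 ⇒ m₂ = 4.61388
Σ(xᵢ − x̄)⁴ = 214.1694 ⇒ m₄ = 30.59563
m₂² = 21.28787
g_2 = m₄/m₂² − 3 = 1.43723 − 3 ≈ -1.563

-1.563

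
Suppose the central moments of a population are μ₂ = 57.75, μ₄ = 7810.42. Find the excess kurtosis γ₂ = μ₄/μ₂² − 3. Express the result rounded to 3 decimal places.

-0.658

μ₂² = 57.75² = 3335.06250
μ₄/μ₂² = 7810.42 / 3335.06250 = 2.34191
γ₂ = 2.34191 − 3 ≈ -0.658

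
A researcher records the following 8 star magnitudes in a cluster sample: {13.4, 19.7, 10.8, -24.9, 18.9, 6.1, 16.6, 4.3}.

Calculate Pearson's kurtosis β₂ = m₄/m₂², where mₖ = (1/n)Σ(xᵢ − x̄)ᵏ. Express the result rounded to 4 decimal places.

x̄ = 8.1125
Σ(xᵢ − x̄)² = 1466.2688 ⇒ m₂ = 183.28359
Σ(xᵢ − x̄)⁴ = 1225540.2551 ⇒ m₄ = 153192.53188
m₂² = 33592.87574
β₂ = m₄/m₂² = 153192.53188 / 33592.87574 ≈ 4.5603

4.5603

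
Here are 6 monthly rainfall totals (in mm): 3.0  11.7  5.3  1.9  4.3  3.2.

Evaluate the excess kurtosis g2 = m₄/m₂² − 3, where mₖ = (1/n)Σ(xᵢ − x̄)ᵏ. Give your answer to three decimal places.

0.468

x̄ = 4.9000
Σ(xᵢ − x̄)² = 62.2600 ⇒ m₂ = 10.37667
Σ(xᵢ − x̄)⁴ = 2240.6770 ⇒ m₄ = 373.44617
m₂² = 107.67521
g2 = m₄/m₂² − 3 = 3.46827 − 3 ≈ 0.468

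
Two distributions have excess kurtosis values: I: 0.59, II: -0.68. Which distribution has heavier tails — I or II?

Higher excess kurtosis ⇒ heavier tails relative to the normal distribution.
0.59 vs -0.68: the larger is 0.59, so I has heavier tails. (I is leptokurtic — heavier-than-normal tails; the other is platykurtic.)

I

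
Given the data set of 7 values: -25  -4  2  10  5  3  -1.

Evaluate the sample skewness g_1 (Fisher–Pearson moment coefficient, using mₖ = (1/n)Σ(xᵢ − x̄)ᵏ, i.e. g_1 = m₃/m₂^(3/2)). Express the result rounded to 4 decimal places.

x̄ = (-25 - 4 + 2 + 10 + 5 + 3 - 1) / 7 = -1.4286
deviations (xᵢ − x̄): -23.5714, -2.5714, 3.4286, 11.4286, 6.4286, 4.4286, 0.4286
Σ(xᵢ − x̄)² = 765.7143 ⇒ m₂ = 765.7143/7 = 109.38776
Σ(xᵢ − x̄)³ = -11227.9592 ⇒ m₃ = -11227.9592/7 = -1603.99417
m₂^(3/2) = 109.38776^(1.5) = 1144.07123
g_1 = m₃ / m₂^(3/2) = -1603.99417 / 1144.07123 ≈ -1.4020

-1.4020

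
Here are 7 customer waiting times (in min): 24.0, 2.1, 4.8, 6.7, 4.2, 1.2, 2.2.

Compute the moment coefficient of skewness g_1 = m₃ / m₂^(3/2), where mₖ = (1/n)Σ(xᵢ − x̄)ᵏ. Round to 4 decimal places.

1.8107

x̄ = (24.0 + 2.1 + 4.8 + 6.7 + 4.2 + 1.2 + 2.2) / 7 = 6.4571
deviations (xᵢ − x̄): 17.5429, -4.3571, -1.6571, 0.2429, -2.2571, -5.2571, -4.2571
Σ(xᵢ − x̄)² = 380.3971 ⇒ m₂ = 380.3971/7 = 54.34245
Σ(xᵢ − x̄)³ = 5077.6438 ⇒ m₃ = 5077.6438/7 = 725.37768
m₂^(3/2) = 54.34245^(1.5) = 400.59803
g_1 = m₃ / m₂^(3/2) = 725.37768 / 400.59803 ≈ 1.8107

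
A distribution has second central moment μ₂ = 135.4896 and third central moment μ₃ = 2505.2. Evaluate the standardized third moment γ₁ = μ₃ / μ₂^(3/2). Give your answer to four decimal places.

σ = √μ₂ = √135.4896 = 11.64000
σ³ = μ₂^(3/2) = 1577.09894
γ₁ = μ₃/σ³ = 2505.2 / 1577.09894 ≈ 1.5885

1.5885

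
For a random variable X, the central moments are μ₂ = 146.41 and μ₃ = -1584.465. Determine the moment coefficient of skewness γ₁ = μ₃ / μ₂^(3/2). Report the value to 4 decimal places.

-0.8944

σ = √μ₂ = √146.41 = 12.10000
σ³ = μ₂^(3/2) = 1771.56100
γ₁ = μ₃/σ³ = -1584.465 / 1771.56100 ≈ -0.8944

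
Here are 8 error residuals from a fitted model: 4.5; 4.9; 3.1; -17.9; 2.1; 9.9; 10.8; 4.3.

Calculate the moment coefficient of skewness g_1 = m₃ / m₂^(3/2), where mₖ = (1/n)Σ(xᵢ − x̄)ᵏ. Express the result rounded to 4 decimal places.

x̄ = (4.5 + 4.9 + 3.1 - 17.9 + 2.1 + 9.9 + 10.8 + 4.3) / 8 = 2.7125
deviations (xᵢ − x̄): 1.7875, 2.1875, 0.3875, -20.6125, -0.6125, 7.1875, 8.0875, 1.5875
Σ(xᵢ − x̄)² = 552.9687 ⇒ m₂ = 552.9687/8 = 69.12109
Σ(xᵢ − x̄)³ = -7837.4393 ⇒ m₃ = -7837.4393/8 = -979.67992
m₂^(3/2) = 69.12109^(1.5) = 574.66653
g_1 = m₃ / m₂^(3/2) = -979.67992 / 574.66653 ≈ -1.7048

-1.7048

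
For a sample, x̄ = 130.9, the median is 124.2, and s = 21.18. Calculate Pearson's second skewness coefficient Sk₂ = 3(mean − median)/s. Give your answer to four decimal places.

0.9490

Sk₂ = 3(130.9 − 124.2) / 21.18 = 3 × 6.7000 / 21.18
    = 20.1000 / 21.18 ≈ 0.9490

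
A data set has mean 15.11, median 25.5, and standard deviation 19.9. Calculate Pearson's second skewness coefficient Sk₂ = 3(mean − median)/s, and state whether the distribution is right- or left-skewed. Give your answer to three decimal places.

Sk₂ = 3(15.11 − 25.5) / 19.9 = 3 × -10.3900 / 19.9
    = -31.1700 / 19.9 ≈ -1.566
Sk₂ < 0 ⇒ mean < median ⇒ left-skewed (negative skew).

-1.566, left-skewed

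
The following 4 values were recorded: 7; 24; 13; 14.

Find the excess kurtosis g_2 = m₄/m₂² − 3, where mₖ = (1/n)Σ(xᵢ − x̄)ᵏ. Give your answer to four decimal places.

-0.9615

x̄ = 14.5000
Σ(xᵢ − x̄)² = 149.0000 ⇒ m₂ = 37.25000
Σ(xᵢ − x̄)⁴ = 11314.2500 ⇒ m₄ = 2828.56250
m₂² = 1387.56250
g_2 = m₄/m₂² − 3 = 2.03851 − 3 ≈ -0.9615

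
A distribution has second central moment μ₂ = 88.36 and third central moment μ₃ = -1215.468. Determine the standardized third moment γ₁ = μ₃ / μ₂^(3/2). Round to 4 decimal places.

σ = √μ₂ = √88.36 = 9.40000
σ³ = μ₂^(3/2) = 830.58400
γ₁ = μ₃/σ³ = -1215.468 / 830.58400 ≈ -1.4634

-1.4634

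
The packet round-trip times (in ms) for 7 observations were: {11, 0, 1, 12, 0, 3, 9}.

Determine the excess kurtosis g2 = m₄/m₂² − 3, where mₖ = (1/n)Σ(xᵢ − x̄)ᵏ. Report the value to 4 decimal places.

x̄ = 5.1429
Σ(xᵢ − x̄)² = 170.8571 ⇒ m₂ = 24.40816
Σ(xᵢ − x̄)⁴ = 5323.9300 ⇒ m₄ = 760.56143
m₂² = 595.75843
g2 = m₄/m₂² − 3 = 1.27663 − 3 ≈ -1.7234

-1.7234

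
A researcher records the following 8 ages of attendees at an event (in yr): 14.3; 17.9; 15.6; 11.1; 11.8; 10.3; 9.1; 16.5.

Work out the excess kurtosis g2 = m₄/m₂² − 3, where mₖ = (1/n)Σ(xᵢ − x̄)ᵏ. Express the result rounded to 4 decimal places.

-1.4319

x̄ = 13.3250
Σ(xᵢ − x̄)² = 71.4150 ⇒ m₂ = 8.92687
Σ(xᵢ − x̄)⁴ = 999.6968 ⇒ m₄ = 124.96210
m₂² = 79.68910
g2 = m₄/m₂² − 3 = 1.56812 − 3 ≈ -1.4319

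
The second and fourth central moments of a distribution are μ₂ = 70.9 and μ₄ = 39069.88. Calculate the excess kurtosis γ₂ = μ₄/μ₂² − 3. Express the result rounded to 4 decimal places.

4.7723

μ₂² = 70.9² = 5026.81000
μ₄/μ₂² = 39069.88 / 5026.81000 = 7.77230
γ₂ = 7.77230 − 3 ≈ 4.7723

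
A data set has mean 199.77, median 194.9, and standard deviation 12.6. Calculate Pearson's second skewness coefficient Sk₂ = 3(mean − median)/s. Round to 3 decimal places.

1.160

Sk₂ = 3(199.77 − 194.9) / 12.6 = 3 × 4.8700 / 12.6
    = 14.6100 / 12.6 ≈ 1.160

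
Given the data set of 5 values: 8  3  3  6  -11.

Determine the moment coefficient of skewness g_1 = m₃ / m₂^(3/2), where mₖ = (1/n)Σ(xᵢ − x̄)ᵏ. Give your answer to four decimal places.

x̄ = (8 + 3 + 3 + 6 - 11) / 5 = 1.8000
deviations (xᵢ − x̄): 6.2000, 1.2000, 1.2000, 4.2000, -12.8000
Σ(xᵢ − x̄)² = 222.8000 ⇒ m₂ = 222.8000/5 = 44.56000
Σ(xᵢ − x̄)³ = -1781.2800 ⇒ m₃ = -1781.2800/5 = -356.25600
m₂^(3/2) = 44.56000^(1.5) = 297.45260
g_1 = m₃ / m₂^(3/2) = -356.25600 / 297.45260 ≈ -1.1977

-1.1977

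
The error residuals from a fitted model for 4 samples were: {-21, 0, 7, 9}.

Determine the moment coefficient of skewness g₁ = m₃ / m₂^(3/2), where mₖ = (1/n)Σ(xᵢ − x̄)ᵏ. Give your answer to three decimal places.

x̄ = (-21 + 0 + 7 + 9) / 4 = -1.2500
deviations (xᵢ − x̄): -19.7500, 1.2500, 8.2500, 10.2500
Σ(xᵢ − x̄)² = 564.7500 ⇒ m₂ = 564.7500/4 = 141.18750
Σ(xᵢ − x̄)³ = -6063.3750 ⇒ m₃ = -6063.3750/4 = -1515.84375
m₂^(3/2) = 141.18750^(1.5) = 1677.62300
g₁ = m₃ / m₂^(3/2) = -1515.84375 / 1677.62300 ≈ -0.904

-0.904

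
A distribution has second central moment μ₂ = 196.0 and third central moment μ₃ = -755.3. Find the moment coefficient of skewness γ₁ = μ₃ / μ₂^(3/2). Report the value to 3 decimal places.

-0.275

σ = √μ₂ = √196.0 = 14.00000
σ³ = μ₂^(3/2) = 2744.00000
γ₁ = μ₃/σ³ = -755.3 / 2744.00000 ≈ -0.275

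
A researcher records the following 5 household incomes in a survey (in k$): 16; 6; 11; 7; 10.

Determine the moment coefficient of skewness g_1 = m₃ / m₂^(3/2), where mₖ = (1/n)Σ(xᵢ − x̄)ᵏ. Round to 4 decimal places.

0.5771

x̄ = (16 + 6 + 11 + 7 + 10) / 5 = 10.0000
deviations (xᵢ − x̄): 6.0000, -4.0000, 1.0000, -3.0000, 0.0000
Σ(xᵢ − x̄)² = 62.0000 ⇒ m₂ = 62.0000/5 = 12.40000
Σ(xᵢ − x̄)³ = 126.0000 ⇒ m₃ = 126.0000/5 = 25.20000
m₂^(3/2) = 12.40000^(1.5) = 43.66491
g_1 = m₃ / m₂^(3/2) = 25.20000 / 43.66491 ≈ 0.5771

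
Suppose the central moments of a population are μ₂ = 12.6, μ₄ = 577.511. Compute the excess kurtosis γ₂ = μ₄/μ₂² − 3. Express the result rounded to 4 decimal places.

0.6376

μ₂² = 12.6² = 158.76000
μ₄/μ₂² = 577.511 / 158.76000 = 3.63764
γ₂ = 3.63764 − 3 ≈ 0.6376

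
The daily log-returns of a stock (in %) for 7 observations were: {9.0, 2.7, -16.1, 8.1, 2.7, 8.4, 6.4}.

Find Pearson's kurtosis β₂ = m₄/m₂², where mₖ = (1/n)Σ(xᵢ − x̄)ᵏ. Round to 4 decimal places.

4.3768

x̄ = 3.0286
Σ(xᵢ − x̄)² = 467.7143 ⇒ m₂ = 66.81633
Σ(xᵢ − x̄)⁴ = 136779.1031 ⇒ m₄ = 19539.87188
m₂² = 4464.42149
β₂ = m₄/m₂² = 19539.87188 / 4464.42149 ≈ 4.3768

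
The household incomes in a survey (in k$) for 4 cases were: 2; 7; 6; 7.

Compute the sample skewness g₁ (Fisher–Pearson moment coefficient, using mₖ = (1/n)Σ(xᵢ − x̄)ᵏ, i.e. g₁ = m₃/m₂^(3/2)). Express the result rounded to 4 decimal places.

-1.0272

x̄ = (2 + 7 + 6 + 7) / 4 = 5.5000
deviations (xᵢ − x̄): -3.5000, 1.5000, 0.5000, 1.5000
Σ(xᵢ − x̄)² = 17.0000 ⇒ m₂ = 17.0000/4 = 4.25000
Σ(xᵢ − x̄)³ = -36.0000 ⇒ m₃ = -36.0000/4 = -9.00000
m₂^(3/2) = 4.25000^(1.5) = 8.76160
g₁ = m₃ / m₂^(3/2) = -9.00000 / 8.76160 ≈ -1.0272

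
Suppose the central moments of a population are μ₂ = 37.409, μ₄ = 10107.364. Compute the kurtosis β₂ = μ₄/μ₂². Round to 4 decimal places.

μ₂² = 37.409² = 1399.43328
μ₄/μ₂² = 10107.364 / 1399.43328 = 7.22247
β₂ ≈ 7.2225

7.2225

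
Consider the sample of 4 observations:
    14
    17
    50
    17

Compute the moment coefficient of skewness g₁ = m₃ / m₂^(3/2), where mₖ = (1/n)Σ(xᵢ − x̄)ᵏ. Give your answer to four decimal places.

1.1305

x̄ = (14 + 17 + 50 + 17) / 4 = 24.5000
deviations (xᵢ − x̄): -10.5000, -7.5000, 25.5000, -7.5000
Σ(xᵢ − x̄)² = 873.0000 ⇒ m₂ = 873.0000/4 = 218.25000
Σ(xᵢ − x̄)³ = 14580.0000 ⇒ m₃ = 14580.0000/4 = 3645.00000
m₂^(3/2) = 218.25000^(1.5) = 3224.26982
g₁ = m₃ / m₂^(3/2) = 3645.00000 / 3224.26982 ≈ 1.1305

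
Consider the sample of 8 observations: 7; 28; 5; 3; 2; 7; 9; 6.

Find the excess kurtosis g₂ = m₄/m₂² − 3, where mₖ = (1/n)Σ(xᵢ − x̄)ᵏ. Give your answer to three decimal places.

2.334

x̄ = 8.3750
Σ(xᵢ − x̄)² = 475.8750 ⇒ m₂ = 59.48438
Σ(xᵢ − x̄)⁴ = 150988.4941 ⇒ m₄ = 18873.56177
m₂² = 3538.39087
g₂ = m₄/m₂² − 3 = 5.33394 − 3 ≈ 2.334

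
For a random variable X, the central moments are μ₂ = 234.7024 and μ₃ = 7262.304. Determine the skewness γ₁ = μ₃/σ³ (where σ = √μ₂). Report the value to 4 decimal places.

2.0198

σ = √μ₂ = √234.7024 = 15.32000
σ³ = μ₂^(3/2) = 3595.64077
γ₁ = μ₃/σ³ = 7262.304 / 3595.64077 ≈ 2.0198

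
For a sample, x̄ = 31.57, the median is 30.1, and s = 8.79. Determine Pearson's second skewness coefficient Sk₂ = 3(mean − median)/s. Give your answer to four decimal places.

0.5017

Sk₂ = 3(31.57 − 30.1) / 8.79 = 3 × 1.4700 / 8.79
    = 4.4100 / 8.79 ≈ 0.5017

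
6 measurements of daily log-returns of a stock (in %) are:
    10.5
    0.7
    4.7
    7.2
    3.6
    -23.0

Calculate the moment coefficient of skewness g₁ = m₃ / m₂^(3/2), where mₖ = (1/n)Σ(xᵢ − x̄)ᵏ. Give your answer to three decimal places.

x̄ = (10.5 + 0.7 + 4.7 + 7.2 + 3.6 - 23.0) / 6 = 0.6167
deviations (xᵢ − x̄): 9.8833, 0.0833, 4.0833, 6.5833, 2.9833, -23.6167
Σ(xᵢ − x̄)² = 724.3483 ⇒ m₂ = 724.3483/6 = 120.72472
Σ(xᵢ − x̄)³ = -11826.7564 ⇒ m₃ = -11826.7564/6 = -1971.12607
m₂^(3/2) = 120.72472^(1.5) = 1326.46050
g₁ = m₃ / m₂^(3/2) = -1971.12607 / 1326.46050 ≈ -1.486

-1.486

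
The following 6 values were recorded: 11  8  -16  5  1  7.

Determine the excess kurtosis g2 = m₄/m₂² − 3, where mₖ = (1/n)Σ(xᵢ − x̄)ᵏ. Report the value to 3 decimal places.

0.413

x̄ = 2.6667
Σ(xᵢ − x̄)² = 473.3333 ⇒ m₂ = 78.88889
Σ(xᵢ − x̄)⁴ = 127435.1111 ⇒ m₄ = 21239.18519
m₂² = 6223.45679
g2 = m₄/m₂² − 3 = 3.41276 − 3 ≈ 0.413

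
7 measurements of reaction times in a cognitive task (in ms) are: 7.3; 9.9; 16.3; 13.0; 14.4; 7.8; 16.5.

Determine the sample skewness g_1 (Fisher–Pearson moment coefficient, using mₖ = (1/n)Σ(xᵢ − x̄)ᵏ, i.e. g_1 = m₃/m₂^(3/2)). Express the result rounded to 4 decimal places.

-0.1494

x̄ = (7.3 + 9.9 + 16.3 + 13.0 + 14.4 + 7.8 + 16.5) / 7 = 12.1714
deviations (xᵢ − x̄): -4.8714, -2.2714, 4.1286, 0.8286, 2.2286, -4.3714, 4.3286
Σ(xᵢ − x̄)² = 89.4343 ⇒ m₂ = 89.4343/7 = 12.77633
Σ(xᵢ − x̄)³ = -47.7460 ⇒ m₃ = -47.7460/7 = -6.82086
m₂^(3/2) = 12.77633^(1.5) = 45.66769
g_1 = m₃ / m₂^(3/2) = -6.82086 / 45.66769 ≈ -0.1494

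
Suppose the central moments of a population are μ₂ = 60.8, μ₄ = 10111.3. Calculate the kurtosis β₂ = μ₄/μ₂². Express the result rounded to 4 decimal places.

2.7353

μ₂² = 60.8² = 3696.64000
μ₄/μ₂² = 10111.3 / 3696.64000 = 2.73527
β₂ ≈ 2.7353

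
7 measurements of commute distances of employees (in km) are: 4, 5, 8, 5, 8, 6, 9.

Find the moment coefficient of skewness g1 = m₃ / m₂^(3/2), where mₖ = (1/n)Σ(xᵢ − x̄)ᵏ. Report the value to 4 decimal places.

0.1185

x̄ = (4 + 5 + 8 + 5 + 8 + 6 + 9) / 7 = 6.4286
deviations (xᵢ − x̄): -2.4286, -1.4286, 1.5714, -1.4286, 1.5714, -0.4286, 2.5714
Σ(xᵢ − x̄)² = 21.7143 ⇒ m₂ = 21.7143/7 = 3.10204
Σ(xᵢ − x̄)³ = 4.5306 ⇒ m₃ = 4.5306/7 = 0.64723
m₂^(3/2) = 3.10204^(1.5) = 5.46350
g1 = m₃ / m₂^(3/2) = 0.64723 / 5.46350 ≈ 0.1185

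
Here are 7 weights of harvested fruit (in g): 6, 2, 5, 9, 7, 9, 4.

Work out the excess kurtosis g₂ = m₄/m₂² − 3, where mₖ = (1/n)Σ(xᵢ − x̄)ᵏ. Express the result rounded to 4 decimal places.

-1.0925

x̄ = 6.0000
Σ(xᵢ − x̄)² = 40.0000 ⇒ m₂ = 5.71429
Σ(xᵢ − x̄)⁴ = 436.0000 ⇒ m₄ = 62.28571
m₂² = 32.65306
g₂ = m₄/m₂² − 3 = 1.90750 − 3 ≈ -1.0925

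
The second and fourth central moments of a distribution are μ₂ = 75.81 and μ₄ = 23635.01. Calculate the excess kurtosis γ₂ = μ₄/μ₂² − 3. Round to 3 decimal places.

μ₂² = 75.81² = 5747.15610
μ₄/μ₂² = 23635.01 / 5747.15610 = 4.11247
γ₂ = 4.11247 − 3 ≈ 1.112

1.112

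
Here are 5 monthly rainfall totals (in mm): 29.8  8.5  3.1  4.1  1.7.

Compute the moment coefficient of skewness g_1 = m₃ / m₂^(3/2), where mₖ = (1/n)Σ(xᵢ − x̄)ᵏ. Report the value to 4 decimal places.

x̄ = (29.8 + 8.5 + 3.1 + 4.1 + 1.7) / 5 = 9.4400
deviations (xᵢ − x̄): 20.3600, -0.9400, -6.3400, -5.3400, -7.7400
Σ(xᵢ − x̄)² = 544.0320 ⇒ m₂ = 544.0320/5 = 108.80640
Σ(xᵢ − x̄)³ = 7568.1938 ⇒ m₃ = 7568.1938/5 = 1513.63877
m₂^(3/2) = 108.80640^(1.5) = 1134.96289
g_1 = m₃ / m₂^(3/2) = 1513.63877 / 1134.96289 ≈ 1.3336

1.3336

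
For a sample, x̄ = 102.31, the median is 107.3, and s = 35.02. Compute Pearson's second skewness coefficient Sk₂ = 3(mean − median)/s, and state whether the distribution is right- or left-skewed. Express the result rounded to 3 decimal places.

Sk₂ = 3(102.31 − 107.3) / 35.02 = 3 × -4.9900 / 35.02
    = -14.9700 / 35.02 ≈ -0.427
Sk₂ < 0 ⇒ mean < median ⇒ left-skewed (negative skew).

-0.427, left-skewed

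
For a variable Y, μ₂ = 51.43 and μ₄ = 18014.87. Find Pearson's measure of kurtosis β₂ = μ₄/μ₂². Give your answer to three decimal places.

μ₂² = 51.43² = 2645.04490
μ₄/μ₂² = 18014.87 / 2645.04490 = 6.81080
β₂ ≈ 6.811

6.811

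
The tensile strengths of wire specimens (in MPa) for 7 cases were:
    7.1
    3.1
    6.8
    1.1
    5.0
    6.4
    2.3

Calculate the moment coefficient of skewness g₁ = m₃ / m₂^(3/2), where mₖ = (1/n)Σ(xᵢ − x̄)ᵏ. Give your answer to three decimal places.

-0.269

x̄ = (7.1 + 3.1 + 6.8 + 1.1 + 5.0 + 6.4 + 2.3) / 7 = 4.5429
deviations (xᵢ − x̄): 2.5571, -1.4429, 2.2571, -3.4429, 0.4571, 1.8571, -2.2429
Σ(xᵢ − x̄)² = 34.2571 ⇒ m₂ = 34.2571/7 = 4.89388
Σ(xᵢ − x̄)³ = -20.3740 ⇒ m₃ = -20.3740/7 = -2.91058
m₂^(3/2) = 4.89388^(1.5) = 10.82629
g₁ = m₃ / m₂^(3/2) = -2.91058 / 10.82629 ≈ -0.269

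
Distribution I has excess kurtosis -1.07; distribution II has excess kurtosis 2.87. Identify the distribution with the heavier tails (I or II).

II

Higher excess kurtosis ⇒ heavier tails relative to the normal distribution.
-1.07 vs 2.87: the larger is 2.87, so II has heavier tails. (II is leptokurtic — heavier-than-normal tails; the other is platykurtic.)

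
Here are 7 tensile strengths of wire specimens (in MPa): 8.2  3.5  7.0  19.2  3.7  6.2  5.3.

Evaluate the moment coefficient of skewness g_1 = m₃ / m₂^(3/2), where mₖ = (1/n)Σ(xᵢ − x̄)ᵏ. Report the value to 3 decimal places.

x̄ = (8.2 + 3.5 + 7.0 + 19.2 + 3.7 + 6.2 + 5.3) / 7 = 7.5857
deviations (xᵢ − x̄): 0.6143, -4.0857, -0.5857, 11.6143, -3.8857, -1.3857, -2.2857
Σ(xᵢ − x̄)² = 174.5486 ⇒ m₂ = 174.5486/7 = 24.93551
Σ(xᵢ − x̄)³ = 1425.2257 ⇒ m₃ = 1425.2257/7 = 203.60367
m₂^(3/2) = 24.93551^(1.5) = 124.51664
g_1 = m₃ / m₂^(3/2) = 203.60367 / 124.51664 ≈ 1.635

1.635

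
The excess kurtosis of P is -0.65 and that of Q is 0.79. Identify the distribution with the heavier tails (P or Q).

Q

Higher excess kurtosis ⇒ heavier tails relative to the normal distribution.
-0.65 vs 0.79: the larger is 0.79, so Q has heavier tails. (Q is leptokurtic — heavier-than-normal tails; the other is platykurtic.)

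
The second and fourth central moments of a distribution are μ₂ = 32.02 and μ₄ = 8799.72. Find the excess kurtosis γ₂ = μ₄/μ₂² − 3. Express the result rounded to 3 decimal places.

5.583

μ₂² = 32.02² = 1025.28040
μ₄/μ₂² = 8799.72 / 1025.28040 = 8.58274
γ₂ = 8.58274 − 3 ≈ 5.583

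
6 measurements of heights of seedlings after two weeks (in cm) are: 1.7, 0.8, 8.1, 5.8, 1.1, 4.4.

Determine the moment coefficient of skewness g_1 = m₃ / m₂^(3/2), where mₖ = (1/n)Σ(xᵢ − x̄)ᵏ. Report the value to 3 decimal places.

0.440

x̄ = (1.7 + 0.8 + 8.1 + 5.8 + 1.1 + 4.4) / 6 = 3.6500
deviations (xᵢ − x̄): -1.9500, -2.8500, 4.4500, 2.1500, -2.5500, 0.7500
Σ(xᵢ − x̄)² = 43.4150 ⇒ m₂ = 43.4150/6 = 7.23583
Σ(xᵢ − x̄)³ = 51.3360 ⇒ m₃ = 51.3360/6 = 8.55600
m₂^(3/2) = 7.23583^(1.5) = 19.46403
g_1 = m₃ / m₂^(3/2) = 8.55600 / 19.46403 ≈ 0.440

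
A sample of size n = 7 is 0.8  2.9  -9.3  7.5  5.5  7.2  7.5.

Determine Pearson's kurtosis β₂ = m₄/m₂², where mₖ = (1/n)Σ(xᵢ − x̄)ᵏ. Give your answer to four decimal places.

x̄ = 3.1571
Σ(xᵢ − x̄)² = 220.3571 ⇒ m₂ = 31.47959
Σ(xᵢ − x̄)⁴ = 25120.5419 ⇒ m₄ = 3588.64884
m₂² = 990.96470
β₂ = m₄/m₂² = 3588.64884 / 990.96470 ≈ 3.6214

3.6214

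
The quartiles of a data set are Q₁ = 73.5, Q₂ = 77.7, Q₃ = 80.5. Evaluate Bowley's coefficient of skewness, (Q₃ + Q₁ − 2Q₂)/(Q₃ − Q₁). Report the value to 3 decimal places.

numerator: Q₃ + Q₁ − 2Q₂ = 80.5 + 73.5 − 2×77.7 = -1.4000
denominator: Q₃ − Q₁ = 80.5 − 73.5 = 7.0000
Bowley skewness = -1.4000 / 7.0000 ≈ -0.200

-0.200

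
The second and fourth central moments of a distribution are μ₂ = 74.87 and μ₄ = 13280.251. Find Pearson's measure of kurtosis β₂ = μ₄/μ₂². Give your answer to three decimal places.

2.369

μ₂² = 74.87² = 5605.51690
μ₄/μ₂² = 13280.251 / 5605.51690 = 2.36914
β₂ ≈ 2.369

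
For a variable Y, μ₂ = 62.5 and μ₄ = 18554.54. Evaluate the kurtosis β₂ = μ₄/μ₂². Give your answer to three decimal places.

μ₂² = 62.5² = 3906.25000
μ₄/μ₂² = 18554.54 / 3906.25000 = 4.74996
β₂ ≈ 4.750

4.750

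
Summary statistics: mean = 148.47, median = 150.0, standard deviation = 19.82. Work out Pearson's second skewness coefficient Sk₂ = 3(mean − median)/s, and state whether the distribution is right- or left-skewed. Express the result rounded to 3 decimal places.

-0.232, left-skewed

Sk₂ = 3(148.47 − 150.0) / 19.82 = 3 × -1.5300 / 19.82
    = -4.5900 / 19.82 ≈ -0.232
Sk₂ < 0 ⇒ mean < median ⇒ left-skewed (negative skew).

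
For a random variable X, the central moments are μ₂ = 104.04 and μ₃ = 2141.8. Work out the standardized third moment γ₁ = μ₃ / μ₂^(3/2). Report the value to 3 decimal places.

2.018

σ = √μ₂ = √104.04 = 10.20000
σ³ = μ₂^(3/2) = 1061.20800
γ₁ = μ₃/σ³ = 2141.8 / 1061.20800 ≈ 2.018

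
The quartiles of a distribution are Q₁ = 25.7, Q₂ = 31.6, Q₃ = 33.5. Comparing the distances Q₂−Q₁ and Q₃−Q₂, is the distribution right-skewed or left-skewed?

Q₂ − Q₁ = 5.9;  Q₃ − Q₂ = 1.9
Q₂ − Q₁ > Q₃ − Q₂ ⇒ the lower half is more spread out ⇒ left-skewed.

left-skewed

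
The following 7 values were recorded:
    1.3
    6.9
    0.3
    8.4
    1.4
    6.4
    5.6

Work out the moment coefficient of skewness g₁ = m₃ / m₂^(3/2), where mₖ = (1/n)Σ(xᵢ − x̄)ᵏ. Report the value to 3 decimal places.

-0.121

x̄ = (1.3 + 6.9 + 0.3 + 8.4 + 1.4 + 6.4 + 5.6) / 7 = 4.3286
deviations (xᵢ − x̄): -3.0286, 2.5714, -4.0286, 4.0714, -2.9286, 2.0714, 1.2714
Σ(xᵢ − x̄)² = 63.0743 ⇒ m₂ = 63.0743/7 = 9.01061
Σ(xᵢ − x̄)³ = -22.8405 ⇒ m₃ = -22.8405/7 = -3.26293
m₂^(3/2) = 9.01061^(1.5) = 27.04777
g₁ = m₃ / m₂^(3/2) = -3.26293 / 27.04777 ≈ -0.121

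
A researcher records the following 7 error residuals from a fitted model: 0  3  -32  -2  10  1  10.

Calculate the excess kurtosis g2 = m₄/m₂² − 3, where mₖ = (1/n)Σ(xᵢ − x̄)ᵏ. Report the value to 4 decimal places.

x̄ = -1.4286
Σ(xᵢ − x̄)² = 1223.7143 ⇒ m₂ = 174.81633
Σ(xᵢ − x̄)⁴ = 908042.8630 ⇒ m₄ = 129720.40900
m₂² = 30560.74802
g2 = m₄/m₂² − 3 = 4.24467 − 3 ≈ 1.2447

1.2447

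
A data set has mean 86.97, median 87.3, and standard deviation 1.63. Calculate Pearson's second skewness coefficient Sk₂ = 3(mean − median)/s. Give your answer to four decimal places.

-0.6074

Sk₂ = 3(86.97 − 87.3) / 1.63 = 3 × -0.3300 / 1.63
    = -0.9900 / 1.63 ≈ -0.6074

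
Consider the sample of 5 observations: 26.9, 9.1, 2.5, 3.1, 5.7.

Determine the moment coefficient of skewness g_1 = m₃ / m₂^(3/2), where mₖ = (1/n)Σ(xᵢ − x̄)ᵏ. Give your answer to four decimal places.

x̄ = (26.9 + 9.1 + 2.5 + 3.1 + 5.7) / 5 = 9.4600
deviations (xᵢ − x̄): 17.4400, -0.3600, -6.9600, -6.3600, -3.7600
Σ(xᵢ − x̄)² = 407.3120 ⇒ m₂ = 407.3120/5 = 81.46240
Σ(xᵢ − x̄)³ = 4656.8218 ⇒ m₃ = 4656.8218/5 = 931.36435
m₂^(3/2) = 81.46240^(1.5) = 735.25130
g_1 = m₃ / m₂^(3/2) = 931.36435 / 735.25130 ≈ 1.2667

1.2667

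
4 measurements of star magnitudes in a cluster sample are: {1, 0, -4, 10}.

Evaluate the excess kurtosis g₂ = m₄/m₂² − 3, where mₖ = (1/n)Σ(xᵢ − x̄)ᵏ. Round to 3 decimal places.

-0.909

x̄ = 1.7500
Σ(xᵢ − x̄)² = 104.7500 ⇒ m₂ = 26.18750
Σ(xᵢ − x̄)⁴ = 5735.3281 ⇒ m₄ = 1433.83203
m₂² = 685.78516
g₂ = m₄/m₂² − 3 = 2.09079 − 3 ≈ -0.909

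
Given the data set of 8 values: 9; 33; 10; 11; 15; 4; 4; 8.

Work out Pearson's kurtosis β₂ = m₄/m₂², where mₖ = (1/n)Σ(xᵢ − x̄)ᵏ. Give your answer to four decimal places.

4.5847

x̄ = 11.7500
Σ(xᵢ − x̄)² = 607.5000 ⇒ m₂ = 75.93750
Σ(xᵢ − x̄)⁴ = 211499.9063 ⇒ m₄ = 26437.48828
m₂² = 5766.50391
β₂ = m₄/m₂² = 26437.48828 / 5766.50391 ≈ 4.5847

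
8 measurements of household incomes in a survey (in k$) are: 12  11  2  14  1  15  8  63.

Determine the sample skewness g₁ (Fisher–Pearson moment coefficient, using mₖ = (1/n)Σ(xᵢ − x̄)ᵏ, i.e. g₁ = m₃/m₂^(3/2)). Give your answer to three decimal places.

x̄ = (12 + 11 + 2 + 14 + 1 + 15 + 8 + 63) / 8 = 15.7500
deviations (xᵢ − x̄): -3.7500, -4.7500, -13.7500, -1.7500, -14.7500, -0.7500, -7.7500, 47.2500
Σ(xᵢ − x̄)² = 2739.5000 ⇒ m₂ = 2739.5000/8 = 342.43750
Σ(xᵢ − x̄)³ = 99048.7500 ⇒ m₃ = 99048.7500/8 = 12381.09375
m₂^(3/2) = 342.43750^(1.5) = 6336.82884
g₁ = m₃ / m₂^(3/2) = 12381.09375 / 6336.82884 ≈ 1.954

1.954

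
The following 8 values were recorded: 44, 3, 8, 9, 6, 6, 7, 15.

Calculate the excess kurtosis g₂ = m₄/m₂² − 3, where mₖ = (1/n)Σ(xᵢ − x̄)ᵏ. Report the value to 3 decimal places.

x̄ = 12.2500
Σ(xᵢ − x̄)² = 1235.5000 ⇒ m₂ = 154.43750
Σ(xᵢ − x̄)⁴ = 1027817.4063 ⇒ m₄ = 128477.17578
m₂² = 23850.94141
g₂ = m₄/m₂² − 3 = 5.38667 − 3 ≈ 2.387

2.387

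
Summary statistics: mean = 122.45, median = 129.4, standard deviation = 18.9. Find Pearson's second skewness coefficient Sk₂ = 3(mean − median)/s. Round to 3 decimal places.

-1.103

Sk₂ = 3(122.45 − 129.4) / 18.9 = 3 × -6.9500 / 18.9
    = -20.8500 / 18.9 ≈ -1.103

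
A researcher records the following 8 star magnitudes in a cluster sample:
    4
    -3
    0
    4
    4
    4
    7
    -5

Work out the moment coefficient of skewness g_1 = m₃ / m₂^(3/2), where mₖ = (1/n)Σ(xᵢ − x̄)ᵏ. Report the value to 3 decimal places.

-0.599

x̄ = (4 - 3 + 0 + 4 + 4 + 4 + 7 - 5) / 8 = 1.8750
deviations (xᵢ − x̄): 2.1250, -4.8750, -1.8750, 2.1250, 2.1250, 2.1250, 5.1250, -6.8750
Σ(xᵢ − x̄)² = 118.8750 ⇒ m₂ = 118.8750/8 = 14.85938
Σ(xᵢ − x̄)³ = -274.4063 ⇒ m₃ = -274.4063/8 = -34.30078
m₂^(3/2) = 14.85938^(1.5) = 57.27971
g_1 = m₃ / m₂^(3/2) = -34.30078 / 57.27971 ≈ -0.599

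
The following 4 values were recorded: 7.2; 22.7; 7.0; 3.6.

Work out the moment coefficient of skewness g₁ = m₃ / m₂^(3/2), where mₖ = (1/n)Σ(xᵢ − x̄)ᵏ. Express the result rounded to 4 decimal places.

x̄ = (7.2 + 22.7 + 7.0 + 3.6) / 4 = 10.1250
deviations (xᵢ − x̄): -2.9250, 12.5750, -3.1250, -6.5250
Σ(xᵢ − x̄)² = 219.0275 ⇒ m₂ = 219.0275/4 = 54.75687
Σ(xᵢ − x̄)³ = 1655.1439 ⇒ m₃ = 1655.1439/4 = 413.78597
m₂^(3/2) = 54.75687^(1.5) = 405.18931
g₁ = m₃ / m₂^(3/2) = 413.78597 / 405.18931 ≈ 1.0212

1.0212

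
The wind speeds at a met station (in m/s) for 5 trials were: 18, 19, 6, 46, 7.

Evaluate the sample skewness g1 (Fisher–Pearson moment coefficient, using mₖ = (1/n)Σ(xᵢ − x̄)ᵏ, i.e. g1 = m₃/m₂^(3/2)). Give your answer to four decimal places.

x̄ = (18 + 19 + 6 + 46 + 7) / 5 = 19.2000
deviations (xᵢ − x̄): -1.2000, -0.2000, -13.2000, 26.8000, -12.2000
Σ(xᵢ − x̄)² = 1042.8000 ⇒ m₂ = 1042.8000/5 = 208.56000
Σ(xᵢ − x̄)³ = 15131.2800 ⇒ m₃ = 15131.2800/5 = 3026.25600
m₂^(3/2) = 208.56000^(1.5) = 3011.94146
g1 = m₃ / m₂^(3/2) = 3026.25600 / 3011.94146 ≈ 1.0048

1.0048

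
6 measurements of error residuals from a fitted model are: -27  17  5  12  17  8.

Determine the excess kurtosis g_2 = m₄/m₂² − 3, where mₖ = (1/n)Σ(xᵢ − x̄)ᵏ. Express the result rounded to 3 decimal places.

0.622

x̄ = 5.3333
Σ(xᵢ − x̄)² = 1369.3333 ⇒ m₂ = 228.22222
Σ(xᵢ − x̄)⁴ = 1132032.4444 ⇒ m₄ = 188672.07407
m₂² = 52085.38272
g_2 = m₄/m₂² − 3 = 3.62236 − 3 ≈ 0.622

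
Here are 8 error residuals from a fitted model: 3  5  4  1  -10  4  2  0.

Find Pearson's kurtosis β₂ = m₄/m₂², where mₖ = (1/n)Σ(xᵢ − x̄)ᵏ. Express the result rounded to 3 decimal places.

x̄ = 1.1250
Σ(xᵢ − x̄)² = 160.8750 ⇒ m₂ = 20.10938
Σ(xᵢ − x̄)⁴ = 15694.5879 ⇒ m₄ = 1961.82349
m₂² = 404.38696
β₂ = m₄/m₂² = 1961.82349 / 404.38696 ≈ 4.851

4.851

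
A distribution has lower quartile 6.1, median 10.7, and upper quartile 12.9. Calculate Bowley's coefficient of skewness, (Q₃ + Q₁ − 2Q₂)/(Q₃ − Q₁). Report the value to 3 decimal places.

numerator: Q₃ + Q₁ − 2Q₂ = 12.9 + 6.1 − 2×10.7 = -2.4000
denominator: Q₃ − Q₁ = 12.9 − 6.1 = 6.8000
Bowley skewness = -2.4000 / 6.8000 ≈ -0.353

-0.353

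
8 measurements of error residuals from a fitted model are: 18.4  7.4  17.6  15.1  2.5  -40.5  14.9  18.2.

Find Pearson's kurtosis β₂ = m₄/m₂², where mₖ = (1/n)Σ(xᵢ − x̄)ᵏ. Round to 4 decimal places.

x̄ = 6.7000
Σ(xᵢ − x̄)² = 2771.7200 ⇒ m₂ = 346.46500
Σ(xᵢ − x̄)⁴ = 5023427.1572 ⇒ m₄ = 627928.39465
m₂² = 120037.99623
β₂ = m₄/m₂² = 627928.39465 / 120037.99623 ≈ 5.2311

5.2311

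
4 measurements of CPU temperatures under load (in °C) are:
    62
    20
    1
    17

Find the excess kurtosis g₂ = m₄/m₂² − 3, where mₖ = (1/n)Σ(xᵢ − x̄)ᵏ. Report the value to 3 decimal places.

-0.863

x̄ = 25.0000
Σ(xᵢ − x̄)² = 2034.0000 ⇒ m₂ = 508.50000
Σ(xᵢ − x̄)⁴ = 2210658.0000 ⇒ m₄ = 552664.50000
m₂² = 258572.25000
g₂ = m₄/m₂² − 3 = 2.13737 − 3 ≈ -0.863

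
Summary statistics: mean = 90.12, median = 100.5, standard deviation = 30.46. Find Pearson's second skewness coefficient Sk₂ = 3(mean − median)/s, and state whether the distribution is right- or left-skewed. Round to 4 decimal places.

Sk₂ = 3(90.12 − 100.5) / 30.46 = 3 × -10.3800 / 30.46
    = -31.1400 / 30.46 ≈ -1.0223
Sk₂ < 0 ⇒ mean < median ⇒ left-skewed (negative skew).

-1.0223, left-skewed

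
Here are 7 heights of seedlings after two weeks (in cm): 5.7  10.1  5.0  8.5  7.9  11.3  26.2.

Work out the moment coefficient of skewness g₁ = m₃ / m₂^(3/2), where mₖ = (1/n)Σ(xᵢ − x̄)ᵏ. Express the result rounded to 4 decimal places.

1.6428

x̄ = (5.7 + 10.1 + 5.0 + 8.5 + 7.9 + 11.3 + 26.2) / 7 = 10.6714
deviations (xᵢ − x̄): -4.9714, -0.5714, -5.6714, -2.1714, -2.7714, 0.6286, 15.5286
Σ(xᵢ − x̄)² = 311.1343 ⇒ m₂ = 311.1343/7 = 44.44776
Σ(xᵢ − x̄)³ = 3407.7508 ⇒ m₃ = 3407.7508/7 = 486.82155
m₂^(3/2) = 44.44776^(1.5) = 296.32940
g₁ = m₃ / m₂^(3/2) = 486.82155 / 296.32940 ≈ 1.6428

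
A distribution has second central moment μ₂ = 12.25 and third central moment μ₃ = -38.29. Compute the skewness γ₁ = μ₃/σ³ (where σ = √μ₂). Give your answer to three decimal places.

σ = √μ₂ = √12.25 = 3.50000
σ³ = μ₂^(3/2) = 42.87500
γ₁ = μ₃/σ³ = -38.29 / 42.87500 ≈ -0.893

-0.893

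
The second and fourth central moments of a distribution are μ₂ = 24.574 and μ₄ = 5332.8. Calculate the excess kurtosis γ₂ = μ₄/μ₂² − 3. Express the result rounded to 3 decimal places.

5.831

μ₂² = 24.574² = 603.88148
μ₄/μ₂² = 5332.8 / 603.88148 = 8.83087
γ₂ = 8.83087 − 3 ≈ 5.831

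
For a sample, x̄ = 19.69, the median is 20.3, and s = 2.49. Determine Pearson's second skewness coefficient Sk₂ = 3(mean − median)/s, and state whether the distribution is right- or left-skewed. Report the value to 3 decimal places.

Sk₂ = 3(19.69 − 20.3) / 2.49 = 3 × -0.6100 / 2.49
    = -1.8300 / 2.49 ≈ -0.735
Sk₂ < 0 ⇒ mean < median ⇒ left-skewed (negative skew).

-0.735, left-skewed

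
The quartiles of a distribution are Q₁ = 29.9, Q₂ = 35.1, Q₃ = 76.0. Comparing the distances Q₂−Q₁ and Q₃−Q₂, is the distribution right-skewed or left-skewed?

Q₂ − Q₁ = 5.2;  Q₃ − Q₂ = 40.9
Q₃ − Q₂ > Q₂ − Q₁ ⇒ the upper half is more spread out ⇒ right-skewed.

right-skewed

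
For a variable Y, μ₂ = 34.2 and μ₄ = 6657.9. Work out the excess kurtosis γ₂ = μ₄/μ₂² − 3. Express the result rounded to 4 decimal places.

2.6923

μ₂² = 34.2² = 1169.64000
μ₄/μ₂² = 6657.9 / 1169.64000 = 5.69226
γ₂ = 5.69226 − 3 ≈ 2.6923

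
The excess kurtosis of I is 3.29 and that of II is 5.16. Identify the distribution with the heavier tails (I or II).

II

Higher excess kurtosis ⇒ heavier tails relative to the normal distribution.
3.29 vs 5.16: the larger is 5.16, so II has heavier tails.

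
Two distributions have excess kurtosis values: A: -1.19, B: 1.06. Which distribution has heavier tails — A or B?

Higher excess kurtosis ⇒ heavier tails relative to the normal distribution.
-1.19 vs 1.06: the larger is 1.06, so B has heavier tails. (B is leptokurtic — heavier-than-normal tails; the other is platykurtic.)

B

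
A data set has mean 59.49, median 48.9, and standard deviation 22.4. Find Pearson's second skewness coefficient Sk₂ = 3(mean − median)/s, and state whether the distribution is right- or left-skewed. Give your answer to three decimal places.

Sk₂ = 3(59.49 − 48.9) / 22.4 = 3 × 10.5900 / 22.4
    = 31.7700 / 22.4 ≈ 1.418
Sk₂ > 0 ⇒ mean > median ⇒ right-skewed (positive skew).

1.418, right-skewed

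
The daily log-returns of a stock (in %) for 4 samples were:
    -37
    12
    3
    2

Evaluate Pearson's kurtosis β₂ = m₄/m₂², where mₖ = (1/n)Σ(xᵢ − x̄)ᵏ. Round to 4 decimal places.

2.2397

x̄ = -5.0000
Σ(xᵢ − x̄)² = 1426.0000 ⇒ m₂ = 356.50000
Σ(xᵢ − x̄)⁴ = 1138594.0000 ⇒ m₄ = 284648.50000
m₂² = 127092.25000
β₂ = m₄/m₂² = 284648.50000 / 127092.25000 ≈ 2.2397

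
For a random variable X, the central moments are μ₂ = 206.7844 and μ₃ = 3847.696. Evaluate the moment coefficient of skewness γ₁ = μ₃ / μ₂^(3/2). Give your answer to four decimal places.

1.2940

σ = √μ₂ = √206.7844 = 14.38000
σ³ = μ₂^(3/2) = 2973.55967
γ₁ = μ₃/σ³ = 3847.696 / 2973.55967 ≈ 1.2940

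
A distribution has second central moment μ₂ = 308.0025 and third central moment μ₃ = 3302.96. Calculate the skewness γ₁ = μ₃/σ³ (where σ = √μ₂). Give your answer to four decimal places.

0.6110

σ = √μ₂ = √308.0025 = 17.55000
σ³ = μ₂^(3/2) = 5405.44388
γ₁ = μ₃/σ³ = 3302.96 / 5405.44388 ≈ 0.6110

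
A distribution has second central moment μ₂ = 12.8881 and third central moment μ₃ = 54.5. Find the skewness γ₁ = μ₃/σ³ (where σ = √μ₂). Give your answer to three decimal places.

σ = √μ₂ = √12.8881 = 3.59000
σ³ = μ₂^(3/2) = 46.26828
γ₁ = μ₃/σ³ = 54.5 / 46.26828 ≈ 1.178

1.178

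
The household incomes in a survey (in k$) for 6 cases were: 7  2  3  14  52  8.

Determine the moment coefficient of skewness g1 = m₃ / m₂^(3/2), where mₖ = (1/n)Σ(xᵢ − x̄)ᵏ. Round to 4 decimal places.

x̄ = (7 + 2 + 3 + 14 + 52 + 8) / 6 = 14.3333
deviations (xᵢ − x̄): -7.3333, -12.3333, -11.3333, -0.3333, 37.6667, -6.3333
Σ(xᵢ − x̄)² = 1793.3333 ⇒ m₂ = 1793.3333/6 = 298.88889
Σ(xᵢ − x̄)³ = 49460.4444 ⇒ m₃ = 49460.4444/6 = 8243.40741
m₂^(3/2) = 298.88889^(1.5) = 5167.31165
g1 = m₃ / m₂^(3/2) = 8243.40741 / 5167.31165 ≈ 1.5953

1.5953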